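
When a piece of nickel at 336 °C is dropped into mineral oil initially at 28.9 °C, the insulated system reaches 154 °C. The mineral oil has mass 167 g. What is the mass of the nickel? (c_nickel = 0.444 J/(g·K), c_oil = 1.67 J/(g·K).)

Setting the total heat transfer to zero:
m×0.444×(154 − 336) + 167×1.67×(154 − 28.9) = 0
-80.81 m = -34889
m = -34889/-80.81 ≈ 431.8 g

m ≈ 432 g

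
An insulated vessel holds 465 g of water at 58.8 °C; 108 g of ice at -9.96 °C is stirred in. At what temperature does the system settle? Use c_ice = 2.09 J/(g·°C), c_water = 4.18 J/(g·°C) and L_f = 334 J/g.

Taking heat into each body as positive, Σ m c ΔT = 0:
warm ice to 0 °C: 108×2.09×(0 − (-9.96)) = 2248.2
  melt ice: 108×334 = 36072
  warm the meltwater: 451.44 T
  water cools: 465×4.18×(T − 58.8) = 1943.7(T − 58.8)
2395.1 T = 114290 − 38320 = 75969
T ≈ 31.72 °C. Since T > 0 °C, the all-ice-melts assumption holds.

T_f ≈ 31.7 °C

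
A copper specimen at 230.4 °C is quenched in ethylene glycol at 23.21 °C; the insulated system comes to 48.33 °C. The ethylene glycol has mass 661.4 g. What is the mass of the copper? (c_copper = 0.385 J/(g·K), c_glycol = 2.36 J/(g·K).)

m ≈ 559 g

Energy conservation, ΣQ = 0:
m×0.385×(48.33 − 230.4) + 661.4×2.36×(48.33 − 23.21) = 0
-70.1 m = -39210
m = -39210/-70.1 ≈ 559.4 g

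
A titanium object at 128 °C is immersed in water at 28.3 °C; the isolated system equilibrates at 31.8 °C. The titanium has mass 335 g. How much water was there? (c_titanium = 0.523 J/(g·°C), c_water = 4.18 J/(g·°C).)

m ≈ 1150 g

Heat gained plus heat lost sum to zero:
335×0.523×(31.8 − 128) + m×4.18×(31.8 − 28.3) = 0
14.63 m = 16855
m = 16855/14.63 ≈ 1152 g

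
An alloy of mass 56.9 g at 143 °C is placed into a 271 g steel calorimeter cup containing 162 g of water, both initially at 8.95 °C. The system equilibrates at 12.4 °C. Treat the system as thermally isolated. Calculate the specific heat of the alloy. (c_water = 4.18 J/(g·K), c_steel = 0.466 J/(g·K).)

Heat gained plus heat lost sum to zero:
56.9×c×(12.4 − 143) + 162×4.18×(12.4 − 8.95) + 271×0.466×(12.4 − 8.95) = 0
-7431.1 c = -2771.9
c = -2771.9/-7431.1 ≈ 0.373 J/(g·K)

c ≈ 0.373 J/(g·K)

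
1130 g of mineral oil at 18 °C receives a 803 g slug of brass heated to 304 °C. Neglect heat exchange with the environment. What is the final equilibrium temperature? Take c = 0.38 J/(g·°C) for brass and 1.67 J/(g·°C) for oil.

|Q_brass| = |Q_oil|:
803·0.38·(304 − T) = 1130·1.67·(T − 18)
305.14(304 − T) = 1887.1(T − 18)
2192.2 T = 126730  ⇒  T ≈ 57.81 °C

T_f ≈ 57.8 °C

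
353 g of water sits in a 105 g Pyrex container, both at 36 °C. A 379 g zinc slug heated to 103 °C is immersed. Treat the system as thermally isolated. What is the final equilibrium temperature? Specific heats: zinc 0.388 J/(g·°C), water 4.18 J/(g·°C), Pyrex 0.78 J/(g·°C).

T_f ≈ 41.8 °C

T_f is the heat-capacity-weighted average of the initial temperatures:
T_f = (147.05*103 + 1475.5*36 + 81.9*36) / (147.05 + 1475.5 + 81.9)
    = 71214 / 1704.5 ≈ 41.78 °C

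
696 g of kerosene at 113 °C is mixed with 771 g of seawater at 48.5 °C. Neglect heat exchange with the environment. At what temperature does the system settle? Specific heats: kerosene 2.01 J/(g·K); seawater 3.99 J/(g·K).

T_f ≈ 68.7 °C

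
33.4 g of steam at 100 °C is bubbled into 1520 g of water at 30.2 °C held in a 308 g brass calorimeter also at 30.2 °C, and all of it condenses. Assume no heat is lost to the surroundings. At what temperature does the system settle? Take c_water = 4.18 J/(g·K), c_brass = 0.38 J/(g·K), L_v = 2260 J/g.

Energy balance with sensible and latent terms:
steam→water at 100 °C releases m L_v = 33.4×2260 = 75484; condensate cools 100→T: 33.4×4.18×(T − 100) = 139.61(T − 100); original water: 6353.6(T − 30.2); cup: 117.04(T − 30.2)
6610.3 T = 75484 + 13961 + 195413 = 284859
T ≈ 43.09 °C — below 100 °C, confirming all the steam condensed.

T_f ≈ 43.1 °C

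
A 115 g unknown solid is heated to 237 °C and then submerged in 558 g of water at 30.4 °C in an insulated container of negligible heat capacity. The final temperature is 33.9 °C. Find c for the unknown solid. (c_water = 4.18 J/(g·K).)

c ≈ 0.35 J/(g·K)

Net heat exchanged in the isolated system is zero:
115×c×(33.9 − 237) + 558×4.18×(33.9 − 30.4) = 0
-23356 c = -8163.5
c = -8163.5/-23356 ≈ 0.3495 J/(g·K)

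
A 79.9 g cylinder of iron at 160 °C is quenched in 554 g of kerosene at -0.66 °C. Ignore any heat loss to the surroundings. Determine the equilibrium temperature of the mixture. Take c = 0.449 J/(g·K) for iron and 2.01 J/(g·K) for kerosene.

T_f ≈ 4.4 °C

Set heat shed by the hot body equal to heat absorbed by the cold body:
79.9×0.449×(160 − T) = 554×2.01×(T − (-0.66))
35.88(160 − T) = 1113.5(T − (-0.66))
1149.4 T = 5005.1  ⇒  T ≈ 4.35 °C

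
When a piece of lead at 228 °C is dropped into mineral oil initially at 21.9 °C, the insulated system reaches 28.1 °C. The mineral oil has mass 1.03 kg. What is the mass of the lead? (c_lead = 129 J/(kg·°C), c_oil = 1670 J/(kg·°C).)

Net heat exchanged in the isolated system is zero:
m·129·(28.1 − 228) + 1.03·1670·(28.1 − 21.9) = 0
-25787 m = -10665
m = -10665/-25787 ≈ 0.4136 kg

m ≈ 0.414 kg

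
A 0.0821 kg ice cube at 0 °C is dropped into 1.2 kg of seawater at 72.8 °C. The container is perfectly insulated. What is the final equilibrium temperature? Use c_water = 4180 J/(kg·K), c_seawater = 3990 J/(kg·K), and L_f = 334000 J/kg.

Energy balance with sensible and latent terms:
latent heat to melt: 0.0821×334000 = 27421
  warm the meltwater: 343.18 T
  seawater: 4788(T − 72.8)
5131.2 T = 348566 − 27421 = 321145
T ≈ 62.59 °C. Since T > 0 °C, the all-ice-melts assumption holds.

T_f ≈ 62.6 °C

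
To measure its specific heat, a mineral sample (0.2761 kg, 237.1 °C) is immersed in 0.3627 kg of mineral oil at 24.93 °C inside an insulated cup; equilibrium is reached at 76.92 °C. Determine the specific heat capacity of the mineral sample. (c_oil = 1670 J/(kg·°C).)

c ≈ 712 J/(kg·°C)

Energy conservation, ΣQ = 0:
0.2761·c·(76.92 − 237.1) + 0.3627·1670·(76.92 − 24.93) = 0
-44.23 c = -31491
c = -31491/-44.23 ≈ 712 J/(kg·°C)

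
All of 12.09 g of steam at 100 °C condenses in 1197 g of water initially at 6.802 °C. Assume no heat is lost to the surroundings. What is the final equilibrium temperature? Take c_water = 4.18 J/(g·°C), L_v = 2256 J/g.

T_f ≈ 13.1 °C

Taking heat into each body as positive, Σ m c ΔT = 0:
condense steam: −12.09·2256 = −27275
  condensed water 100 °C→T: 50.54(T − 100)
  water warms: 1197·4.18·(T − 6.802) = 5003.5(T − 6.802)
5054 T = 27275 + 5053.6 + 34034 = 66362
T ≈ 13.13 °C (< 100 °C, so full condensation is consistent).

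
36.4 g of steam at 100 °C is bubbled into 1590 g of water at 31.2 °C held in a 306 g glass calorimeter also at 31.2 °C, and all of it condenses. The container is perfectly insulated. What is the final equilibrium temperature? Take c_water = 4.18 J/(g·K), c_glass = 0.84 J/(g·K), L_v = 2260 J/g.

T_f ≈ 44.3 °C

Conservation of energy gives ΣQ = 0:
condense steam: −36.4·2260 = −82264; condensate cools 100→T: 36.4·4.18·(T − 100) = 152.15(T − 100); water warms: 1590·4.18·(T − 31.2) = 6646.2(T − 31.2); glass cup: 306·0.84·(T − 31.2) = 257.04(T − 31.2)
7055.4 T = 82264 + 15215 + 215381 = 312860
T ≈ 44.34 °C — below 100 °C, confirming all the steam condensed.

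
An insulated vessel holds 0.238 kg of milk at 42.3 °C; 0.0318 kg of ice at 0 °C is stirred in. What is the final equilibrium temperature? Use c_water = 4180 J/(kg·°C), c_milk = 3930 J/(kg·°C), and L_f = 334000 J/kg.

Taking heat into each body as positive, Σ m c ΔT = 0:
fusion: m_ice L_f = 0.0318×334000 = 10621
  meltwater 0→T: 0.0318×4180×T = 132.92 T
  milk cools: 0.238×3930×(T − 42.3) = 935.34(T − 42.3)
1068.3 T = 39565 − 10621 = 28944
T ≈ 27.09 °C — above 0 °C, consistent with complete melting.

T_f ≈ 27.1 °C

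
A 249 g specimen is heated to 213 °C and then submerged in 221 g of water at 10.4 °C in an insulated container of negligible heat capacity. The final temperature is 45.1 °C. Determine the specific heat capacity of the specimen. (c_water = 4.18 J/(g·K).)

Energy conservation, ΣQ = 0:
249·c·(45.1 − 213) + 221·4.18·(45.1 − 10.4) = 0
-41807 c = -32055
c = -32055/-41807 ≈ 0.7667 J/(g·K)

c ≈ 0.767 J/(g·K)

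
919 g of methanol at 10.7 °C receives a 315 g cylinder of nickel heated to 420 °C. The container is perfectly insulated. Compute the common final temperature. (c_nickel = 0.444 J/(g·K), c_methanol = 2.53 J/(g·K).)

T_f ≈ 33.9 °C

T_f is the heat-capacity-weighted average of the initial temperatures:
T_f = (139.86×420 + 2325.1×10.7) / (139.86 + 2325.1)
    = 83619 / 2464.9 ≈ 33.92 °C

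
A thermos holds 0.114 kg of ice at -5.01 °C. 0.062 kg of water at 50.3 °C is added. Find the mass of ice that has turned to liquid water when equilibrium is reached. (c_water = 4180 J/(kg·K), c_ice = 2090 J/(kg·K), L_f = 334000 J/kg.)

m_melted ≈ 0.0355 kg

Heat available from the water dropping to 0 °C: 0.062×4180×50.3 = 13036 J.
Warming the ice to 0 °C takes 0.114×2090×5.01 = 1193.7 J, leaving 11842 J for melting.
Fully melting the ice requires m_ice L_f = 0.114×334000 = 38076 J.
Since 11842 < 38076 J, not all the ice melts; equilibrium is at 0 °C.
Mass melted = 11842/334000 ≈ 0.03546 kg.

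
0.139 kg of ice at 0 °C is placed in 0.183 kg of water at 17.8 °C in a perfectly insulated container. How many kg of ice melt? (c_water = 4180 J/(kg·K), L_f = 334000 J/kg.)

m_melted ≈ 0.0408 kg

Cooling the water to 0 °C releases 0.183×4180×17.8 = 13616 J.
Fully melting the ice requires m_ice L_f = 0.139×334000 = 46426 J.
That's not enough to melt it all — equilibrium is at 0 °C with ice remaining.
m_melted×334000 = 13616  ⇒  m_melted ≈ 0.04077 kg.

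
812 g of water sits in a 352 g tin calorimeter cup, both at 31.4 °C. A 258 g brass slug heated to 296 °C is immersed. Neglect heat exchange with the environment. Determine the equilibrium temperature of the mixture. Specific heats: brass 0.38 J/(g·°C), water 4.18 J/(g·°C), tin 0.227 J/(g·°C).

T_f ≈ 38.7 °C

Heat gained plus heat lost sum to zero:
258×0.38×(T − 296) + 812×4.18×(T − 31.4) + 352×0.227×(T − 31.4) = 0
(98.04 + 3394.2 + 79.9) T = 98.04×296 + 3394.2×31.4 + 79.9×31.4
T = 138105 / 3572.1 = 38.7 °C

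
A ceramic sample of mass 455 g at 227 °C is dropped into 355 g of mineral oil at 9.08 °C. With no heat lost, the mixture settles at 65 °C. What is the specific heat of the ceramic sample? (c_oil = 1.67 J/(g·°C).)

c ≈ 0.45 J/(g·°C)

Heat gained plus heat lost sum to zero:
455×c×(65 − 227) + 355×1.67×(65 − 9.08) = 0
-73710 c = -33152
c = -33152/-73710 ≈ 0.4498 J/(g·°C)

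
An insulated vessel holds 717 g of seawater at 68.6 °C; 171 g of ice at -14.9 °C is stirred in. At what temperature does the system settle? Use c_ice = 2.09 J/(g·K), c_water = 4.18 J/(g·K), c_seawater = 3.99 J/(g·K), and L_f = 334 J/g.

T_f ≈ 37.4 °C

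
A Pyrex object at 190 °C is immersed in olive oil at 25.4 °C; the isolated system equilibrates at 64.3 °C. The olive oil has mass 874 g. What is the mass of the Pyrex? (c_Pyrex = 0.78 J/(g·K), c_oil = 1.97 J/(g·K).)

Heat lost by the Pyrex = heat gained by the oil:
m×0.78×(190 − 64.3) = 874×1.97×(64.3 − 25.4)
98.05 m = 66977  ⇒  m ≈ 683.1 g

m ≈ 683 g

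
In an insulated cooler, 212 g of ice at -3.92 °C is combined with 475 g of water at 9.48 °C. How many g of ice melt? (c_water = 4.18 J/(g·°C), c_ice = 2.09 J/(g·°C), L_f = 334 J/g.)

Water can give up m c ΔT = 475×4.18×9.48 = 18823 J before reaching 0 °C.
Warming the ice to 0 °C takes 212×2.09×3.92 = 1736.9 J, leaving 17086 J for melting.
Fully melting the ice requires m_ice L_f = 212×334 = 70808 J.
That's not enough to melt it all — equilibrium is at 0 °C with ice remaining.
m_melted×334 = 17086  ⇒  m_melted ≈ 51.15 g.

m_melted ≈ 51.2 g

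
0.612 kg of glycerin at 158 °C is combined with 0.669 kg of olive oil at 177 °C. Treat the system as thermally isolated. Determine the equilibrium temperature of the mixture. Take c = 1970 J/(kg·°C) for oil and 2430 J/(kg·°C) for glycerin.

T_f ≈ 166.9 °C

With ΣQ=0 the equilibrium temperature is the m·c-weighted mean:
T_f = (1317.9×177 + 1487.2×158) / (1317.9 + 1487.2)
    = 468245 / 2805.1 ≈ 166.93 °C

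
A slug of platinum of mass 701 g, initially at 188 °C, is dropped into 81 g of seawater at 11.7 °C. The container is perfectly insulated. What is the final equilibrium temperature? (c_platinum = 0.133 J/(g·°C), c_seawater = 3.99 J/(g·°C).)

T_f ≈ 51.2 °C

Heat gained plus heat lost sum to zero:
701*0.133*(T − 188) + 81*3.99*(T − 11.7) = 0
416.42 T = 21309
T ≈ 51.17 °C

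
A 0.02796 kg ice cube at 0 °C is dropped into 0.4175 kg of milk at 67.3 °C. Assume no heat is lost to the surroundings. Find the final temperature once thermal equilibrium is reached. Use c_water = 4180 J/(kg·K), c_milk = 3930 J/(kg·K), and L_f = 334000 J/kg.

Taking heat into each body as positive, Σ m c ΔT = 0:
fusion: m_ice L_f = 0.02796×334000 = 9338.6; warm the meltwater: 116.87 T; milk: 1640.8(T − 67.3)
1757.6 T = 110424 − 9338.6 = 101086
T ≈ 57.51 °C — above 0 °C, consistent with complete melting.

T_f ≈ 57.5 °C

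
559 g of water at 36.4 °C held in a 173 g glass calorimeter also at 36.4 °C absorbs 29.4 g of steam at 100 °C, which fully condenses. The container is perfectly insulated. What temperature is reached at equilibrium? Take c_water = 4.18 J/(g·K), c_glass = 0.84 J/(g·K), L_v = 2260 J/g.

T_f ≈ 64.9 °C

Sum of m c ΔT and latent-heat terms is zero:
condense steam: −29.4·2260 = −66444; condensate cools 100→T: 29.4·4.18·(T − 100) = 122.89(T − 100); water warms: 559·4.18·(T − 36.4) = 2336.6(T − 36.4); glass cup: 173·0.84·(T − 36.4) = 145.32(T − 36.4)
2604.8 T = 66444 + 12289 + 90343 = 169076
T ≈ 64.91 °C, under the boiling point, so the assumption holds.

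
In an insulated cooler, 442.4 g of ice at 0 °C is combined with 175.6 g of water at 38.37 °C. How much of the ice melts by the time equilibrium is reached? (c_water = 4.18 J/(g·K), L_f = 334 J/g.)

Heat available from the water dropping to 0 °C: 175.6×4.18×38.37 = 28164 J.
Melting all 442.4 g of ice would need 442.4×334 = 147762 J.
That's not enough to melt it all — equilibrium is at 0 °C with ice remaining.
Mass melted = 28164/334 ≈ 84.32 g.

m_melted ≈ 84.3 g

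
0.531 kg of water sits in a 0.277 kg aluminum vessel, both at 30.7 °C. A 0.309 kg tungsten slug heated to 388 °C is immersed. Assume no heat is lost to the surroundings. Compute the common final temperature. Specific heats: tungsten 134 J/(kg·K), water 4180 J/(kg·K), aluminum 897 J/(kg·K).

Let T be the final temperature. ΣQ_i = 0:
0.309·134·(T − 388) + 0.531·4180·(T − 30.7) + 0.277·897·(T − 30.7) = 0
(41.41 + 2219.6 + 248.47) T = 41.41·388 + 2219.6·30.7 + 248.47·30.7
T = 91835/2509.5 ≈ 36.60 °C

T_f ≈ 36.6 °C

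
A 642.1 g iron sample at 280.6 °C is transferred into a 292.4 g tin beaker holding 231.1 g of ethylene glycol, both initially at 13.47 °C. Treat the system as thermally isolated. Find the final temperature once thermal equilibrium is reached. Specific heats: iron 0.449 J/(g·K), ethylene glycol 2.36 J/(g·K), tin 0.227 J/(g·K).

T_f ≈ 99.0 °C

Heat gained plus heat lost sum to zero:
642.1×0.449×(T − 280.6) + 231.1×2.36×(T − 13.47) + 292.4×0.227×(T − 13.47) = 0
288.3(T − 280.6) + 545.4(T − 13.47) + 66.37(T − 13.47) = 0
(288.3 + 545.4 + 66.37) T = 288.3×280.6 + 545.4×13.47 + 66.37×13.47
T = 89138 / 900.07 = 99 °C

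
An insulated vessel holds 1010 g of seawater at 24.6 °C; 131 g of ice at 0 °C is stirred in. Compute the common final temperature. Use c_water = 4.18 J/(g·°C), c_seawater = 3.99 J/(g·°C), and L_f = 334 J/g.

T_f ≈ 12.1 °C

Energy balance with sensible and latent terms:
fusion: m_ice L_f = 131×334 = 43754; meltwater 0→T: 131×4.18×T = 547.58 T; seawater cools: 1010×3.99×(T − 24.6) = 4029.9(T − 24.6)
4577.5 T = 99136 − 43754 = 55382
T ≈ 12.10 °C. Since T > 0 °C, the all-ice-melts assumption holds.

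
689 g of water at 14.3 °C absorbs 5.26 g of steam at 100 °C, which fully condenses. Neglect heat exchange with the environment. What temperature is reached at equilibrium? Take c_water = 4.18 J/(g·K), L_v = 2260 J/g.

T_f ≈ 19.0 °C

Conservation of energy gives ΣQ = 0:
steam→water at 100 °C releases m L_v = 5.26×2260 = 11888; condensate cools 100→T: 5.26×4.18×(T − 100) = 21.99(T − 100); original water: 2880(T − 14.3)
2902 T = 11888 + 2198.7 + 41184 = 55271
T ≈ 19.05 °C — below 100 °C, confirming all the steam condensed.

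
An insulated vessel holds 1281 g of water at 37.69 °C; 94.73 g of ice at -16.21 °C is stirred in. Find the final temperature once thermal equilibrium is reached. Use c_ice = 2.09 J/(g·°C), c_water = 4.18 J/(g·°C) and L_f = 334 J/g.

T_f ≈ 29.0 °C

Taking heat into each body as positive, Σ m c ΔT = 0:
warm ice to 0 °C: 94.73·2.09·(0 − (-16.21)) = 3209.3; fusion: m_ice L_f = 94.73·334 = 31640; meltwater 0→T: 94.73·4.18·T = 395.97 T; water: 5354.6(T − 37.69)
5750.6 T = 201814 − 34849 = 166965
T ≈ 29.03 °C — above 0 °C, consistent with complete melting.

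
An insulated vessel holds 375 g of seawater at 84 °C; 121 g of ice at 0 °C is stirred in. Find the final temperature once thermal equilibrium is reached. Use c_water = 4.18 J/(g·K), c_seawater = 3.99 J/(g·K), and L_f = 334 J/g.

T_f ≈ 42.6 °C

Taking heat into each body as positive, Σ m c ΔT = 0:
latent heat to melt: 121×334 = 40414; warm the meltwater: 505.78 T; seawater: 1496.2(T − 84)
2002 T = 125685 − 40414 = 85271
T ≈ 42.59 °C (positive, so assuming full melt was valid).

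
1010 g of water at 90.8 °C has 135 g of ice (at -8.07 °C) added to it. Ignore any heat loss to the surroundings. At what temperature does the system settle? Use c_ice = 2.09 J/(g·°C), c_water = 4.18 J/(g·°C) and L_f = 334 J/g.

Heat gained plus heat lost sum to zero:
ice -8.07→0 °C: 135·2.09·8.07 = 2277; latent heat to melt: 135·334 = 45090; warm the meltwater: 564.3 T; water cools: 1010·4.18·(T − 90.8) = 4221.8(T − 90.8)
4786.1 T = 383339 − 47367 = 335972
T ≈ 70.20 °C — above 0 °C, consistent with complete melting.

T_f ≈ 70.2 °C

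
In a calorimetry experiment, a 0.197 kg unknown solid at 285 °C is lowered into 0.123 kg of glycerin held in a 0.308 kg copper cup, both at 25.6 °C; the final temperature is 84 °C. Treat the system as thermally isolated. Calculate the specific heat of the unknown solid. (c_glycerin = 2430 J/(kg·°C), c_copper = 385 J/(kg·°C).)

c ≈ 616 J/(kg·°C)

Taking heat into each body as positive, Σ m c ΔT = 0:
0.197×c×(84 − 285) + 0.123×2430×(84 − 25.6) + 0.308×385×(84 − 25.6) = 0
-39.6 c = -24380
c = -24380/-39.6 ≈ 615.7 J/(kg·°C)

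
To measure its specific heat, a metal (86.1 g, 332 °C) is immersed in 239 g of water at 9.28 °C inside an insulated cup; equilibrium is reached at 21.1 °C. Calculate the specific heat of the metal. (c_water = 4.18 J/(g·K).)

c ≈ 0.441 J/(g·K)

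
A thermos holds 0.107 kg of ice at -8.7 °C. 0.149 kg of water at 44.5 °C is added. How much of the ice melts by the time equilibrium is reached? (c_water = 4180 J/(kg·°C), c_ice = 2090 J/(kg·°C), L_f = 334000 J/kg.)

Water can give up m c ΔT = 0.149·4180·44.5 = 27715 J before reaching 0 °C.
Warming the ice to 0 °C takes 0.107·2090·8.7 = 1945.6 J, leaving 25770 J for melting.
To melt every bit of ice: 0.107·334000 = 35738 J.
Since 25770 < 35738 J, not all the ice melts; equilibrium is at 0 °C.
m_melted·334000 = 25770  ⇒  m_melted ≈ 0.07716 kg.

m_melted ≈ 0.0772 kg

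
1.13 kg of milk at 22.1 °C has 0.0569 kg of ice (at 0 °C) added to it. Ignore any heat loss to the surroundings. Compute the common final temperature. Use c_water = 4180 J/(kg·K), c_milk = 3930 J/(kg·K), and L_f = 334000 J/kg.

T_f ≈ 16.9 °C

Setting the total heat transfer to zero:
latent heat to melt: 0.0569×334000 = 19005; meltwater 0→T: 0.0569×4180×T = 237.84 T; milk cools: 1.13×3930×(T − 22.1) = 4440.9(T − 22.1)
4678.7 T = 98144 − 19005 = 79139
T ≈ 16.91 °C. Since T > 0 °C, the all-ice-melts assumption holds.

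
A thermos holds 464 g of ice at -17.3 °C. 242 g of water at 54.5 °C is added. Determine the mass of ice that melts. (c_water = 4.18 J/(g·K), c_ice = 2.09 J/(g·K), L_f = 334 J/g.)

m_melted ≈ 115 g

Heat available from the water dropping to 0 °C: 242·4.18·54.5 = 55130 J.
Warming the ice to 0 °C takes 464·2.09·17.3 = 16777 J, leaving 38353 J for melting.
Melting all 464 g of ice would need 464·334 = 154976 J.
Since 38353 < 154976 J, not all the ice melts; equilibrium is at 0 °C.
m_melt = 38353 / L_f = 114.8 g.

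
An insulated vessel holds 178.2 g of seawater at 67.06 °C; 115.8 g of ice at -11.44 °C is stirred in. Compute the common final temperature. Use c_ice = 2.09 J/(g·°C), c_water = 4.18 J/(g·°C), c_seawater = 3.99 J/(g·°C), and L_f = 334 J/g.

T_f ≈ 5.2 °C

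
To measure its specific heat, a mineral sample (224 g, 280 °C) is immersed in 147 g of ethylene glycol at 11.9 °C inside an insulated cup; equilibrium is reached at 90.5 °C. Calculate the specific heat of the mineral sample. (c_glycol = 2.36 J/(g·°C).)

Energy conservation, ΣQ = 0:
224·c·(90.5 − 280) + 147·2.36·(90.5 − 11.9) = 0
-42448 c = -27268
c = -27268/-42448 ≈ 0.6424 J/(g·°C)

c ≈ 0.642 J/(g·°C)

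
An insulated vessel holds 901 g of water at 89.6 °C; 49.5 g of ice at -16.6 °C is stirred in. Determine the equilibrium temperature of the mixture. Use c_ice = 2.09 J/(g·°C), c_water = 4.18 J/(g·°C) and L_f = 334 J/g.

T_f ≈ 80.3 °C

Energy balance with sensible and latent terms:
warm ice to 0 °C: 49.5×2.09×(0 − (-16.6)) = 1717.4; fusion: m_ice L_f = 49.5×334 = 16533; meltwater 0→T: 49.5×4.18×T = 206.91 T; water cools: 901×4.18×(T − 89.6) = 3766.2(T − 89.6)
3973.1 T = 337450 − 18250 = 319199
T ≈ 80.34 °C (positive, so assuming full melt was valid).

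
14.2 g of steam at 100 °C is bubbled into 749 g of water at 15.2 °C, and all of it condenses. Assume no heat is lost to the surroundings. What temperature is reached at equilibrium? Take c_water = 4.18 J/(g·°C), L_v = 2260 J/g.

Net heat exchanged in the isolated system is zero:
steam→water at 100 °C releases m L_v = 14.2·2260 = 32092
  condensate cools 100→T: 14.2·4.18·(T − 100) = 59.36(T − 100)
  water warms: 749·4.18·(T − 15.2) = 3130.8(T − 15.2)
3190.2 T = 32092 + 5935.6 + 47588 = 85616
T ≈ 26.84 °C, under the boiling point, so the assumption holds.

T_f ≈ 26.8 °C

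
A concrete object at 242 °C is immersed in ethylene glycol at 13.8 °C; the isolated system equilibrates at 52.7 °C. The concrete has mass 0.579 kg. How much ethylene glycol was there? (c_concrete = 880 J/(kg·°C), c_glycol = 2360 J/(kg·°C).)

Net heat exchanged in the isolated system is zero:
0.579·880·(52.7 − 242) + m·2360·(52.7 − 13.8) = 0
91804 m = 96452
m = 96452/91804 ≈ 1.051 kg

m ≈ 1.05 kg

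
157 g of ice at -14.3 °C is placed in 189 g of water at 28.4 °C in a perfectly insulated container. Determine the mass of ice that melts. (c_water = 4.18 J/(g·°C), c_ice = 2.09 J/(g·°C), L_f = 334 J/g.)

m_melted ≈ 53.1 g

Water can give up m c ΔT = 189×4.18×28.4 = 22437 J before reaching 0 °C.
Of that, 157×2.09×14.3 = 4692.3 J goes to bring the ice to 0 °C, leaving 17744 J.
Melting all 157 g of ice would need 157×334 = 52438 J.
Since 17744 < 52438 J, not all the ice melts; equilibrium is at 0 °C.
Mass melted = 17744/334 ≈ 53.13 g.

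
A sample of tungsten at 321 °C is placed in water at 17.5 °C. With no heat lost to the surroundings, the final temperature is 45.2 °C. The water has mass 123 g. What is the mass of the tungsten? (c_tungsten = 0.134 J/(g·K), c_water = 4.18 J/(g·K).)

m ≈ 385 g

Setting the total heat transfer to zero:
m·0.134·(45.2 − 321) + 123·4.18·(45.2 − 17.5) = 0
-36.96 m = -14242
m = -14242/-36.96 ≈ 385.4 g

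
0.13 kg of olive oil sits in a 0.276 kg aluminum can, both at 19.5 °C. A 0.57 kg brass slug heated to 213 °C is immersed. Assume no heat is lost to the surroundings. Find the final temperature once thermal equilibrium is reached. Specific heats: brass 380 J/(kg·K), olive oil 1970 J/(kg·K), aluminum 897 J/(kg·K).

Conservation of energy gives ΣQ = 0:
0.57·380·(T − 213) + 0.13·1970·(T − 19.5) + 0.276·897·(T − 19.5) = 0
720.27 T = 55957
T ≈ 77.69 °C

T_f ≈ 77.7 °C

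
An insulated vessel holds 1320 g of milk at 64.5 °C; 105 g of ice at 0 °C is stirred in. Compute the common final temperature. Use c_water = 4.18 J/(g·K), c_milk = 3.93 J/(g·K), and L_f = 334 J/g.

T_f ≈ 53.2 °C

Sum of m c ΔT and latent-heat terms is zero:
fusion: m_ice L_f = 105·334 = 35070
  warm the meltwater: 438.9 T
  milk cools: 1320·3.93·(T − 64.5) = 5187.6(T − 64.5)
5626.5 T = 334600 − 35070 = 299530
T ≈ 53.24 °C. Since T > 0 °C, the all-ice-melts assumption holds.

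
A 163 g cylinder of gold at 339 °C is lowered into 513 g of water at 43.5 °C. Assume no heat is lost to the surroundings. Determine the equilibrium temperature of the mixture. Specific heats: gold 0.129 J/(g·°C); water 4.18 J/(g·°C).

|Q_gold| = |Q_water|:
163·0.129·(339 − T) = 513·4.18·(T − 43.5)
21.03(339 − T) = 2144.3(T − 43.5)
2165.4 T = 100407  ⇒  T ≈ 46.37 °C

T_f ≈ 46.4 °C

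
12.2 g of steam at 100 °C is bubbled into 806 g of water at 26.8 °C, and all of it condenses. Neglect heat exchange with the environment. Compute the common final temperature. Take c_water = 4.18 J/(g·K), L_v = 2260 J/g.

T_f ≈ 36.0 °C

Energy balance with sensible and latent terms:
latent heat released on condensation: 12.2·2260 = 27572
  condensate cools 100→T: 12.2·4.18·(T − 100) = 51(T − 100)
  water warms: 806·4.18·(T − 26.8) = 3369.1(T − 26.8)
3420.1 T = 27572 + 5099.6 + 90291 = 122963
T ≈ 35.95 °C, under the boiling point, so the assumption holds.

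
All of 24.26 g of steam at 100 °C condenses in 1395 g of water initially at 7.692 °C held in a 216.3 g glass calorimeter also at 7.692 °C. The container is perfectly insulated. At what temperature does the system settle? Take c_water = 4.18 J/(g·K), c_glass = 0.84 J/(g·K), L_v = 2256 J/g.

T_f ≈ 18.2 °C

Net heat exchanged in the isolated system is zero:
steam→water at 100 °C releases m L_v = 24.26×2256 = 54731
  condensed water 100 °C→T: 101.41(T − 100)
  original water: 5831.1(T − 7.692)
  cup: 181.69(T − 7.692)
6114.2 T = 54731 + 10141 + 46250 = 111122
T ≈ 18.17 °C, under the boiling point, so the assumption holds.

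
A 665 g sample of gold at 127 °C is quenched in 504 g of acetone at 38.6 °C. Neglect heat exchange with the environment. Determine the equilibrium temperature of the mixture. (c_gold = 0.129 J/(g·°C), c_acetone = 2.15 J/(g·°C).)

Net heat exchanged in the isolated system is zero:
665·0.129·(T − 127) + 504·2.15·(T − 38.6) = 0
1169.4 T = 52722
T ≈ 45.08 °C

T_f ≈ 45.1 °C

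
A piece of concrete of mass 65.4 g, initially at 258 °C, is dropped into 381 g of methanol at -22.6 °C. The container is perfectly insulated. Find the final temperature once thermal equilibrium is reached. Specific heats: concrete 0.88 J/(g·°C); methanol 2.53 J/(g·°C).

T_f = Σ m_i c_i T_i / Σ m_i c_i:
T_f = (57.55*258 + 963.93*(-22.6)) / (57.55 + 963.93)
    = -6936.4 / 1021.5 ≈ -6.79 °C

T_f ≈ -6.8 °C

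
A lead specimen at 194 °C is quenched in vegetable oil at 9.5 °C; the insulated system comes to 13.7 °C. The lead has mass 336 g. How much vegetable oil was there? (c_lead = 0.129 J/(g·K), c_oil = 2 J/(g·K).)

m ≈ 930 g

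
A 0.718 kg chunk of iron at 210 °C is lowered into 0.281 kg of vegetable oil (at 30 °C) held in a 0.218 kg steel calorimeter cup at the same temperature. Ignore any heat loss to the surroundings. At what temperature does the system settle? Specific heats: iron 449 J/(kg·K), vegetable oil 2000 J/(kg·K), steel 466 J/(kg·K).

Energy conservation, ΣQ = 0:
0.718*449*(T − 210) + 0.281*2000*(T − 30) + 0.218*466*(T − 30) = 0
985.97 T = 87608
T ≈ 88.85 °C

T_f ≈ 88.9 °C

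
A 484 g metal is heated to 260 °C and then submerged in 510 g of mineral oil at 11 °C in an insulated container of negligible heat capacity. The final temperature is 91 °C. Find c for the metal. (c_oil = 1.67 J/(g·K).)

c ≈ 0.833 J/(g·K)

Heat gained plus heat lost sum to zero:
484·c·(91 − 260) + 510·1.67·(91 − 11) = 0
-81796 c = -68136
c = -68136/-81796 ≈ 0.833 J/(g·K)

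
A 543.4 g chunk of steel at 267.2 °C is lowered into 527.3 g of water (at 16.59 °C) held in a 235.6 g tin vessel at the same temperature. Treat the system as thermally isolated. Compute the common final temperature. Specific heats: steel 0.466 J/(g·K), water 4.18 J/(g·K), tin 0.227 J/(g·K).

T_f ≈ 41.9 °C

Heat gained plus heat lost sum to zero:
543.4×0.466×(T − 267.2) + 527.3×4.18×(T − 16.59) + 235.6×0.227×(T − 16.59) = 0
(253.22 + 2204.1 + 53.48) T = 253.22×267.2 + 2204.1×16.59 + 53.48×16.59
T = 105115 / 2510.8 = 41.9 °C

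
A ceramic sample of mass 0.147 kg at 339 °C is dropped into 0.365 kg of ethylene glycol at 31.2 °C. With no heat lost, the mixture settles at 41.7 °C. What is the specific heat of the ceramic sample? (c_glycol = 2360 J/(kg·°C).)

Conservation of energy gives ΣQ = 0:
0.147·c·(41.7 − 339) + 0.365·2360·(41.7 − 31.2) = 0
-43.7 c = -9044.7
c = -9044.7/-43.7 ≈ 207 J/(kg·°C)

c ≈ 207 J/(kg·°C)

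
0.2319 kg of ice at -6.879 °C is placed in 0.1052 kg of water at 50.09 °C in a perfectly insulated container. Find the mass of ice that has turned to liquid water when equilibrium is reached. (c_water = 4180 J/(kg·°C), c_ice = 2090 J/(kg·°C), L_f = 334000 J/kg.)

m_melted ≈ 0.056 kg

Cooling the water to 0 °C releases 0.1052×4180×50.09 = 22026 J.
Of that, 0.2319×2090×6.879 = 3334.1 J goes to bring the ice to 0 °C, leaving 18692 J.
Fully melting the ice requires m_ice L_f = 0.2319×334000 = 77455 J.
Since 18692 < 77455 J, not all the ice melts; equilibrium is at 0 °C.
m_melt = 18692 / L_f = 0.05597 kg.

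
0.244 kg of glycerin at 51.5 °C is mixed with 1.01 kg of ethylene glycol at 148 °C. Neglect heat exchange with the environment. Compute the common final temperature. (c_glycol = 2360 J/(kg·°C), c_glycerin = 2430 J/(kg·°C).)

T_f ≈ 128.8 °C

Setting the total heat transfer to zero:
1.01×2360×(T − 148) + 0.244×2430×(T − 51.5) = 0
(2383.6 + 592.92) T = 2383.6×148 + 592.92×51.5
T = 383308/2976.5 ≈ 128.78 °C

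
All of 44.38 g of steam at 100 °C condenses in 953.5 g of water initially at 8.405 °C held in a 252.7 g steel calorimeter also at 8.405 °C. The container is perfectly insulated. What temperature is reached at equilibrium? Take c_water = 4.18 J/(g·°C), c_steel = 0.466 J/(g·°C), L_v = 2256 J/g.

T_f ≈ 35.7 °C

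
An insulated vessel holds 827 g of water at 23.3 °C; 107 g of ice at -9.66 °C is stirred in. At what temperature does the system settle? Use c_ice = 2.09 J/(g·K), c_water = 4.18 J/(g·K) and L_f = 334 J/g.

T_f ≈ 10.9 °C

Setting the total heat transfer to zero:
ice -9.66→0 °C: 107×2.09×9.66 = 2160.3; melt ice: 107×334 = 35738; meltwater 0→T: 107×4.18×T = 447.26 T; water cools: 827×4.18×(T − 23.3) = 3456.9(T − 23.3)
3904.1 T = 80545 − 37898 = 42647
T ≈ 10.92 °C. Since T > 0 °C, the all-ice-melts assumption holds.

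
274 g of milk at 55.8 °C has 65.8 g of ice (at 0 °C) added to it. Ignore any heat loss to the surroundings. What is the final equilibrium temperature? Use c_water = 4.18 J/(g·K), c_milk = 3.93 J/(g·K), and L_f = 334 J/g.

Let T be the final temperature. ΣQ_i = 0:
latent heat to melt: 65.8·334 = 21977
  warm the meltwater: 275.04 T
  milk cools: 274·3.93·(T − 55.8) = 1076.8(T − 55.8)
1351.9 T = 60087 − 21977 = 38109
T ≈ 28.19 °C. Since T > 0 °C, the all-ice-melts assumption holds.

T_f ≈ 28.2 °C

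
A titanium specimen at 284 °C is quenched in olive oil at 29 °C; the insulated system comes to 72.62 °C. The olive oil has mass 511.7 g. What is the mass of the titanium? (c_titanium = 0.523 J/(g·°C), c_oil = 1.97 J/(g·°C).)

m ≈ 398 g

Energy conservation, ΣQ = 0:
m×0.523×(72.62 − 284) + 511.7×1.97×(72.62 − 29) = 0
-110.55 m = -43971
m = -43971/-110.55 ≈ 397.7 g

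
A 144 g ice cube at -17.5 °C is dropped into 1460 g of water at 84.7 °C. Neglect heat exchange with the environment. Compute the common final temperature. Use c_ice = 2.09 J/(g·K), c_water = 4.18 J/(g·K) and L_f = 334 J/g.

T_f ≈ 69.1 °C

Setting the total heat transfer to zero:
ice -17.5→0 °C: 144·2.09·17.5 = 5266.8
  fusion: m_ice L_f = 144·334 = 48096
  meltwater 0→T: 144·4.18·T = 601.92 T
  water cools: 1460·4.18·(T − 84.7) = 6102.8(T − 84.7)
6704.7 T = 516907 − 53363 = 463544
T ≈ 69.14 °C — above 0 °C, consistent with complete melting.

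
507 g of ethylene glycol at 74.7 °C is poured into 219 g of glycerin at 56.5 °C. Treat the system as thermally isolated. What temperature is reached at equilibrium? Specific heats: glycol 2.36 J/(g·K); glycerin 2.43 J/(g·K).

Let T be the final temperature. ΣQ_i = 0:
507×2.36×(T − 74.7) + 219×2.43×(T − 56.5) = 0
(1196.5 + 532.17) T = 1196.5×74.7 + 532.17×56.5
T = 119448 / 1728.7 = 69.1 °C

T_f ≈ 69.1 °C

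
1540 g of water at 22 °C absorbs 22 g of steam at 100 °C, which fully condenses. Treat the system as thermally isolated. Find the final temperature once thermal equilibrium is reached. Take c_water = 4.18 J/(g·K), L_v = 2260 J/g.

T_f ≈ 30.7 °C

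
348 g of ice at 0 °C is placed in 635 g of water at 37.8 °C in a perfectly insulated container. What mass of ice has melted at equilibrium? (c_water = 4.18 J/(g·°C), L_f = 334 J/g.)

m_melted ≈ 300 g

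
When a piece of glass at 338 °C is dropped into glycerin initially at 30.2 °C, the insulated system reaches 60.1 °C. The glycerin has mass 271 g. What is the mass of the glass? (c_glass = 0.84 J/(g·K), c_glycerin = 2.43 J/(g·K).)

m ≈ 84.3 g

Conservation of energy gives ΣQ = 0:
m×0.84×(60.1 − 338) + 271×2.43×(60.1 − 30.2) = 0
-233.44 m = -19690
m = -19690/-233.44 ≈ 84.35 g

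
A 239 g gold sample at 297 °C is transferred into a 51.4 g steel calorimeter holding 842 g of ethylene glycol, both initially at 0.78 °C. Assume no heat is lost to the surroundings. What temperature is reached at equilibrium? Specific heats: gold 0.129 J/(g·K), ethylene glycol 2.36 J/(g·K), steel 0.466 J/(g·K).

T_f ≈ 5.3 °C

Setting the total heat transfer to zero:
239·0.129·(T − 297) + 842·2.36·(T − 0.78) + 51.4·0.466·(T − 0.78) = 0
2041.9 T = 10725
T = 10725 / 2041.9 = 5.25 °C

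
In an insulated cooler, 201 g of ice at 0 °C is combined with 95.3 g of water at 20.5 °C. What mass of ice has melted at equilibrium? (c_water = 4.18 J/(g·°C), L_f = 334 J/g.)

m_melted ≈ 24.4 g

Water can give up m c ΔT = 95.3×4.18×20.5 = 8166.3 J before reaching 0 °C.
Fully melting the ice requires m_ice L_f = 201×334 = 67134 J.
That's not enough to melt it all — equilibrium is at 0 °C with ice remaining.
m_melted×334 = 8166.3  ⇒  m_melted ≈ 24.45 g.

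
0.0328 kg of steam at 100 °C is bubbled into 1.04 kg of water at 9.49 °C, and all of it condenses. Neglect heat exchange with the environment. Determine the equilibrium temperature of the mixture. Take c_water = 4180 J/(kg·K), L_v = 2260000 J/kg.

T_f ≈ 28.8 °C

Setting the total heat transfer to zero:
latent heat released on condensation: 0.0328×2260000 = 74128; condensate cools 100→T: 0.0328×4180×(T − 100) = 137.1(T − 100); water warms: 1.04×4180×(T − 9.49) = 4347.2(T − 9.49)
4484.3 T = 74128 + 13710 + 41255 = 129093
T ≈ 28.79 °C, under the boiling point, so the assumption holds.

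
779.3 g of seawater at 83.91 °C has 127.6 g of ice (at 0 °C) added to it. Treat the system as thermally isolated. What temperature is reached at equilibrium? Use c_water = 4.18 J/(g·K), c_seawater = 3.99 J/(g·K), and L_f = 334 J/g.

T_f ≈ 59.9 °C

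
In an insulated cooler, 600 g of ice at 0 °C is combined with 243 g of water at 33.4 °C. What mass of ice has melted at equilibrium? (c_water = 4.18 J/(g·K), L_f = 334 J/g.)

m_melted ≈ 102 g

Heat available from the water dropping to 0 °C: 243×4.18×33.4 = 33926 J.
To melt every bit of ice: 600×334 = 200400 J.
Since 33926 < 200400 J, not all the ice melts; equilibrium is at 0 °C.
Mass melted = 33926/334 ≈ 101.6 g.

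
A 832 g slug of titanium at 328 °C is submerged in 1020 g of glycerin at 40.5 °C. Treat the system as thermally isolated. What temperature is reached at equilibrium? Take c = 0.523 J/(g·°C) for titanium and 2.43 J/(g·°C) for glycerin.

Setting the total heat transfer to zero:
832*0.523*(T − 328) + 1020*2.43*(T − 40.5) = 0
435.14(T − 328) + 2478.6(T − 40.5) = 0
2913.7 T = 243108
T = 243108/2913.7 ≈ 83.44 °C

T_f ≈ 83.4 °C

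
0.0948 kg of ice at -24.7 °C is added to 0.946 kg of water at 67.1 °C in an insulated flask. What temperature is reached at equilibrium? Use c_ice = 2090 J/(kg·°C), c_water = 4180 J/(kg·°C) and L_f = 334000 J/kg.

Sum of m c ΔT and latent-heat terms is zero:
ice -24.7→0 °C: 0.0948·2090·24.7 = 4893.9
  latent heat to melt: 0.0948·334000 = 31663
  warm the meltwater: 396.26 T
  water cools: 0.946·4180·(T − 67.1) = 3954.3(T − 67.1)
4350.5 T = 265332 − 36557 = 228775
T ≈ 52.59 °C — above 0 °C, consistent with complete melting.

T_f ≈ 52.6 °C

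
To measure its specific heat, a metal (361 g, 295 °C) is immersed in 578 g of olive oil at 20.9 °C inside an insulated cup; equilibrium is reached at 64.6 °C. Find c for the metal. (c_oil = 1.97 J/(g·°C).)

m_s c (T_s − T_f) = m_oil c_oil (T_f − T_0):
361·c·(295 − 64.6) = 578·1.97·(64.6 − 20.9)
83174 c = 49759  ⇒  c ≈ 0.5983 J/(g·°C)

c ≈ 0.598 J/(g·°C)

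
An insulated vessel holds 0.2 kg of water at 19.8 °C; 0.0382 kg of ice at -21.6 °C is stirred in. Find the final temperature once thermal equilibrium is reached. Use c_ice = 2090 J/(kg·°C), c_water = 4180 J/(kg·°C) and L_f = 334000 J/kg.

Conservation of energy gives ΣQ = 0:
warm ice to 0 °C: 0.0382·2090·(0 − (-21.6)) = 1724.5; fusion: m_ice L_f = 0.0382·334000 = 12759; warm the meltwater: 159.68 T; water cools: 0.2·4180·(T − 19.8) = 836(T − 19.8)
995.68 T = 16553 − 14483 = 2069.5
T ≈ 2.08 °C. Since T > 0 °C, the all-ice-melts assumption holds.

T_f ≈ 2.1 °C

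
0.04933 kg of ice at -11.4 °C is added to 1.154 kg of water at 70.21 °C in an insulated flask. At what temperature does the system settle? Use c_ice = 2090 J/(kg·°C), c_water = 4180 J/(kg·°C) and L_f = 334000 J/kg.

T_f ≈ 63.8 °C

Energy conservation, ΣQ = 0:
warm ice to 0 °C: 0.04933×2090×(0 − (-11.4)) = 1175.3; latent heat to melt: 0.04933×334000 = 16476; meltwater 0→T: 0.04933×4180×T = 206.2 T; water cools: 1.154×4180×(T − 70.21) = 4823.7(T − 70.21)
5029.9 T = 338673 − 17652 = 321022
T ≈ 63.82 °C — above 0 °C, consistent with complete melting.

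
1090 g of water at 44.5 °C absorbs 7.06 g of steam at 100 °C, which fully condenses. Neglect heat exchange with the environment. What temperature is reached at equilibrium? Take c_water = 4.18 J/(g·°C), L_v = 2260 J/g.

Net heat exchanged in the isolated system is zero:
steam→water at 100 °C releases m L_v = 7.06·2260 = 15956
  condensed water 100 °C→T: 29.51(T − 100)
  original water: 4556.2(T − 44.5)
4585.7 T = 15956 + 2951.1 + 202751 = 221658
T ≈ 48.34 °C — below 100 °C, confirming all the steam condensed.

T_f ≈ 48.3 °C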